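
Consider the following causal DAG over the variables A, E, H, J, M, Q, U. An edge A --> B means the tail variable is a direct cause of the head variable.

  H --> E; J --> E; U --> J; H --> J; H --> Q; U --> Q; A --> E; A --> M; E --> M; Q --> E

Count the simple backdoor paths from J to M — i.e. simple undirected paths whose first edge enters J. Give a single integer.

8

A backdoor path from J to M is any simple undirected path whose first edge points into J (i.e. leaves J via a parent).
Parents of J: {H, U}.
Enumerating:
  P1: J <- U -> Q <- H -> E <- A -> M
  P2: J <- U -> Q <- H -> E -> M
  P3: J <- U -> Q -> E <- A -> M
  P4: J <- U -> Q -> E -> M
  P5: J <- H -> Q -> E <- A -> M
  P6: J <- H -> Q -> E -> M
  P7: J <- H -> E <- A -> M
  P8: J <- H -> E -> M
That exhausts the simple backdoor paths. Count: 8.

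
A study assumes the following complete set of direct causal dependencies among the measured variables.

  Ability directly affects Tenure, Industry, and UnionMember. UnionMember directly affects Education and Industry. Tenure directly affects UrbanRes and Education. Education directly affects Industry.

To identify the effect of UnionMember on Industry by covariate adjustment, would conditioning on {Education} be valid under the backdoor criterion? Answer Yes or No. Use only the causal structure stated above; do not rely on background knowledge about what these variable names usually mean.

No

Backdoor paths from UnionMember to Industry (paths whose first edge points into UnionMember):
  P1: UnionMember <- Ability -> Tenure -> Education -> Industry
  P2: UnionMember <- Ability -> Industry
Condition 1 (no descendant of UnionMember in the set): FAILS — Education is a descendant of UnionMember.
Condition 2 (every backdoor path blocked by {Education}):
  P1: blocked at chain node Education ∈ conditioning set.
  P2: open — no interior node is in the conditioning set.
{Education} does not satisfy the backdoor criterion.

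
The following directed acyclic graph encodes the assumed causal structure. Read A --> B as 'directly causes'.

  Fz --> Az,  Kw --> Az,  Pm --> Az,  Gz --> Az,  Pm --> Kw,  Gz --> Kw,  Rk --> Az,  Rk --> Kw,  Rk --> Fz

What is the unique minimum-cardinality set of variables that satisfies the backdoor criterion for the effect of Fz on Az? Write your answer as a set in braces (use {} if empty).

{Rk}

Variables eligible for adjustment (non-descendants of Fz, excluding Fz and Az): {Gz, Kw, Pm, Rk}.
Backdoor paths from Fz to Az:
  P1: Fz <- Rk -> Kw <- Gz -> Az
  P2: Fz <- Rk -> Kw <- Pm -> Az
  P3: Fz <- Rk -> Kw -> Az
  P4: Fz <- Rk -> Az
The empty set is not sufficient: P3 (Fz <- Rk -> Kw -> Az) has no collider blocking it and no conditioned non-collider, so it is open.
Try {Rk}:
  P1: blocked at fork node Rk ∈ conditioning set.
  P2: blocked at fork node Rk ∈ conditioning set.
  P3: blocked at fork node Rk ∈ conditioning set.
  P4: blocked at fork node Rk ∈ conditioning set.
{Rk} contains no descendant of Fz and blocks every backdoor path.
No other singleton works — e.g. {Gz} leaves P3 open — so {Rk} is the unique smallest valid adjustment set.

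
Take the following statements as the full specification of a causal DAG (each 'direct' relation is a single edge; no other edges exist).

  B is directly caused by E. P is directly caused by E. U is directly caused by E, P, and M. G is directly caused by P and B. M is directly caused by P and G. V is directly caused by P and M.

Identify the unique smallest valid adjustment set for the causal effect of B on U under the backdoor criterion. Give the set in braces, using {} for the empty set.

Variables eligible for adjustment (non-descendants of B, excluding B and U): {E, P}.
Backdoor paths from B to U:
  P1: B <- E -> P -> G -> M -> U
  P2: B <- E -> P -> M -> U
  P3: B <- E -> P -> U
  P4: B <- E -> P -> V <- M -> U
  P5: B <- E -> U
The empty set is not sufficient: P1 (B <- E -> P -> G -> M -> U) has no collider blocking it and no conditioned non-collider, so it is open.
Try {E}:
  P1: blocked at fork node E ∈ conditioning set.
  P2: blocked at fork node E ∈ conditioning set.
  P3: blocked at fork node E ∈ conditioning set.
  P4: blocked at fork node E ∈ conditioning set.
  P5: blocked at fork node E ∈ conditioning set.
{E} contains no descendant of B and blocks every backdoor path.
No other singleton works — e.g. {P} leaves P5 open — so {E} is the unique smallest valid adjustment set.

{E}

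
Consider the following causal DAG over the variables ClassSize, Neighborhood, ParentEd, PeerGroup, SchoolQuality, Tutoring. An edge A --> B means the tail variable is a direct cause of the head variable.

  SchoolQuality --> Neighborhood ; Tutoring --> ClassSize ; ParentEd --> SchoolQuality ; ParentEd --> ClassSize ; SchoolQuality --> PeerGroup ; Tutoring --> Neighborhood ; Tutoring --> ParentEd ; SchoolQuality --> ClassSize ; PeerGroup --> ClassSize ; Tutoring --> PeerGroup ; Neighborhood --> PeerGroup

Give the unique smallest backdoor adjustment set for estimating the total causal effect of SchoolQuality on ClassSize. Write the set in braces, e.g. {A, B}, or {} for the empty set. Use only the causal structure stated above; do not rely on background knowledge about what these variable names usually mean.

{ParentEd}

Variables eligible for adjustment (non-descendants of SchoolQuality, excluding SchoolQuality and ClassSize): {ParentEd, Tutoring}.
Backdoor paths from SchoolQuality to ClassSize:
  P1: SchoolQuality <- ParentEd <- Tutoring -> Neighborhood -> PeerGroup -> ClassSize
  P2: SchoolQuality <- ParentEd <- Tutoring -> PeerGroup -> ClassSize
  P3: SchoolQuality <- ParentEd <- Tutoring -> ClassSize
  P4: SchoolQuality <- ParentEd -> ClassSize
The empty set is not sufficient: P1 (SchoolQuality <- ParentEd <- Tutoring -> Neighborhood -> PeerGroup -> ClassSize) has no collider blocking it and no conditioned non-collider, so it is open.
Try {ParentEd}:
  P1: blocked at chain node ParentEd ∈ conditioning set.
  P2: blocked at chain node ParentEd ∈ conditioning set.
  P3: blocked at chain node ParentEd ∈ conditioning set.
  P4: blocked at fork node ParentEd ∈ conditioning set.
{ParentEd} contains no descendant of SchoolQuality and blocks every backdoor path.
No other singleton works — e.g. {Tutoring} leaves P4 open — so {ParentEd} is the unique smallest valid adjustment set.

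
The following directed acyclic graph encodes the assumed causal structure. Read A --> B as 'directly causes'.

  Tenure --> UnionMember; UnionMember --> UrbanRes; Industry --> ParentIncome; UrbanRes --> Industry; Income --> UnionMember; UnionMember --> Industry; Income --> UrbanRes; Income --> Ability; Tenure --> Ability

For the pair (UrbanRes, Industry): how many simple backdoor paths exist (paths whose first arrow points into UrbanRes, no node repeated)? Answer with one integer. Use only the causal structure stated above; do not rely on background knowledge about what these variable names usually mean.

3

A backdoor path from UrbanRes to Industry is any simple undirected path whose first edge points into UrbanRes (i.e. leaves UrbanRes via a parent).
Parents of UrbanRes: {Income, UnionMember}.
Enumerating:
  P1: UrbanRes <- Income -> Ability <- Tenure -> UnionMember -> Industry
  P2: UrbanRes <- Income -> UnionMember -> Industry
  P3: UrbanRes <- UnionMember -> Industry
That exhausts the simple backdoor paths. Count: 3.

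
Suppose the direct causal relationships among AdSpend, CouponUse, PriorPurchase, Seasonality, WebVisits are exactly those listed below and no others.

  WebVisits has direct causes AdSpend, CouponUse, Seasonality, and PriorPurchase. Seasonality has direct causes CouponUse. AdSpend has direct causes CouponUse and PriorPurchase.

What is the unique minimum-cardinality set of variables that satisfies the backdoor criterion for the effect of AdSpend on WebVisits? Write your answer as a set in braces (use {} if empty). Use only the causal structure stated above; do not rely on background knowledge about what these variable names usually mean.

Variables eligible for adjustment (non-descendants of AdSpend, excluding AdSpend and WebVisits): {CouponUse, PriorPurchase, Seasonality}.
Backdoor paths from AdSpend to WebVisits:
  P1: AdSpend <- PriorPurchase -> WebVisits
  P2: AdSpend <- CouponUse -> Seasonality -> WebVisits
  P3: AdSpend <- CouponUse -> WebVisits
The empty set is not sufficient: P1 (AdSpend <- PriorPurchase -> WebVisits) has no collider blocking it and no conditioned non-collider, so it is open.
Try {CouponUse, PriorPurchase}:
  P1: blocked at fork node PriorPurchase ∈ conditioning set.
  P2: blocked at fork node CouponUse ∈ conditioning set.
  P3: blocked at fork node CouponUse ∈ conditioning set.
{CouponUse, PriorPurchase} contains no descendant of AdSpend and blocks every backdoor path.
Every element of {CouponUse, PriorPurchase} is needed (dropping CouponUse leaves P2 open; dropping PriorPurchase leaves P1 open), so no proper subset is valid.
Among all size-2 subsets of the eligible variables, only {CouponUse, PriorPurchase} blocks every backdoor path, so it is the unique smallest valid adjustment set.

{CouponUse, PriorPurchase}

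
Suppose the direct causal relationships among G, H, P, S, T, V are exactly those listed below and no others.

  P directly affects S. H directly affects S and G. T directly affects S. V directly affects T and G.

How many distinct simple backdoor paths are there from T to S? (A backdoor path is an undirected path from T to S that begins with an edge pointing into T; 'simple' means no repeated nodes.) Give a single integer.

A backdoor path from T to S is any simple undirected path whose first edge points into T (i.e. leaves T via a parent).
Parents of T: {V}.
Enumerating:
  P1: T <- V -> G <- H -> S
That exhausts the simple backdoor paths. Count: 1.

1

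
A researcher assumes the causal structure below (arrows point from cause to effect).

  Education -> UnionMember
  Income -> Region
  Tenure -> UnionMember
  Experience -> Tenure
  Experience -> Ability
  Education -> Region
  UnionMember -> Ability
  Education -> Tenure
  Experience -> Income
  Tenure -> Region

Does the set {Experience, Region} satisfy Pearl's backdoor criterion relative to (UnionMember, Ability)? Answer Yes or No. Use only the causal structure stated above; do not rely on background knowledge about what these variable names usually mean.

Yes

Backdoor paths from UnionMember to Ability (paths whose first edge points into UnionMember):
  P1: UnionMember <- Education -> Tenure <- Experience -> Ability
  P2: UnionMember <- Education -> Tenure -> Region <- Income <- Experience -> Ability
  P3: UnionMember <- Education -> Region <- Tenure <- Experience -> Ability
  P4: UnionMember <- Education -> Region <- Income <- Experience -> Ability
  P5: UnionMember <- Tenure <- Experience -> Ability
  P6: UnionMember <- Tenure <- Education -> Region <- Income <- Experience -> Ability
  P7: UnionMember <- Tenure -> Region <- Income <- Experience -> Ability
Condition 1 (no descendant of UnionMember in the set): holds — descendants of UnionMember are {Ability}; none are in {Experience, Region}.
Condition 2 (every backdoor path blocked by {Experience, Region}):
  P1: blocked at fork node Experience ∈ conditioning set.
  P2: blocked at fork node Experience ∈ conditioning set.
  P3: blocked at fork node Experience ∈ conditioning set.
  P4: blocked at fork node Experience ∈ conditioning set.
  P5: blocked at fork node Experience ∈ conditioning set.
  P6: blocked at fork node Experience ∈ conditioning set.
  P7: blocked at fork node Experience ∈ conditioning set.
{Experience, Region} satisfies the backdoor criterion.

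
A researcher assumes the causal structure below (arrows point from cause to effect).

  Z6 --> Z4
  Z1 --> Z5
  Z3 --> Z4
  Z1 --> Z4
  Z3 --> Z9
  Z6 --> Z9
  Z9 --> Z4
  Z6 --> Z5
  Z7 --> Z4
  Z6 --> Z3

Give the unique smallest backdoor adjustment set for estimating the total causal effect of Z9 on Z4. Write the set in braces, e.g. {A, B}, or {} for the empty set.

Variables eligible for adjustment (non-descendants of Z9, excluding Z9 and Z4): {Z1, Z3, Z5, Z6, Z7}.
Backdoor paths from Z9 to Z4:
  P1: Z9 <- Z6 -> Z3 -> Z4
  P2: Z9 <- Z6 -> Z5 <- Z1 -> Z4
  P3: Z9 <- Z6 -> Z4
  P4: Z9 <- Z3 <- Z6 -> Z5 <- Z1 -> Z4
  P5: Z9 <- Z3 <- Z6 -> Z4
  P6: Z9 <- Z3 -> Z4
The empty set is not sufficient: P1 (Z9 <- Z6 -> Z3 -> Z4) has no collider blocking it and no conditioned non-collider, so it is open.
Try {Z3, Z6}:
  P1: blocked at fork node Z6 ∈ conditioning set.
  P2: blocked at fork node Z6 ∈ conditioning set.
  P3: blocked at fork node Z6 ∈ conditioning set.
  P4: blocked at chain node Z3 ∈ conditioning set.
  P5: blocked at chain node Z3 ∈ conditioning set.
  P6: blocked at fork node Z3 ∈ conditioning set.
{Z3, Z6} contains no descendant of Z9 and blocks every backdoor path.
Every element of {Z3, Z6} is needed (dropping Z3 leaves P6 open; dropping Z6 leaves P3 open), so no proper subset is valid.
Among all size-2 subsets of the eligible variables, only {Z3, Z6} blocks every backdoor path, so it is the unique smallest valid adjustment set.

{Z3, Z6}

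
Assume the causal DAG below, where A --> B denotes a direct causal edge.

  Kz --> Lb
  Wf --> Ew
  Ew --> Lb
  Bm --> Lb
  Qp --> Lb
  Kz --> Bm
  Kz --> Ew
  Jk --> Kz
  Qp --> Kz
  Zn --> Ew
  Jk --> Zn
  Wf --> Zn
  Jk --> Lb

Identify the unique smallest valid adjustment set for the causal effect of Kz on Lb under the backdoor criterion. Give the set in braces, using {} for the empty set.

{Jk, Qp}

Variables eligible for adjustment (non-descendants of Kz, excluding Kz and Lb): {Jk, Qp, Wf, Zn}.
Backdoor paths from Kz to Lb:
  P1: Kz <- Jk -> Zn <- Wf -> Ew -> Lb
  P2: Kz <- Jk -> Zn -> Ew -> Lb
  P3: Kz <- Jk -> Lb
  P4: Kz <- Qp -> Lb
The empty set is not sufficient: P2 (Kz <- Jk -> Zn -> Ew -> Lb) has no collider blocking it and no conditioned non-collider, so it is open.
Try {Jk, Qp}:
  P1: blocked at fork node Jk ∈ conditioning set.
  P2: blocked at fork node Jk ∈ conditioning set.
  P3: blocked at fork node Jk ∈ conditioning set.
  P4: blocked at fork node Qp ∈ conditioning set.
{Jk, Qp} contains no descendant of Kz and blocks every backdoor path.
Every element of {Jk, Qp} is needed (dropping Jk leaves P2 open; dropping Qp leaves P4 open), so no proper subset is valid.
Among all size-2 subsets of the eligible variables, only {Jk, Qp} blocks every backdoor path, so it is the unique smallest valid adjustment set.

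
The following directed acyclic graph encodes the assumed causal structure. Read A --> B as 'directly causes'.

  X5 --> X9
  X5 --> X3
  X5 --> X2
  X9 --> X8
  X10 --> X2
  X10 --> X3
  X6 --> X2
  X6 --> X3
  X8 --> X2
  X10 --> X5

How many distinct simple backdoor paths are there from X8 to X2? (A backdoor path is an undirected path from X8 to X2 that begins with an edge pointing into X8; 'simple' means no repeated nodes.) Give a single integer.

A backdoor path from X8 to X2 is any simple undirected path whose first edge points into X8 (i.e. leaves X8 via a parent).
Parents of X8: {X9}.
Enumerating:
  P1: X8 <- X9 <- X5 <- X10 -> X3 <- X6 -> X2
  P2: X8 <- X9 <- X5 <- X10 -> X2
  P3: X8 <- X9 <- X5 -> X3 <- X10 -> X2
  P4: X8 <- X9 <- X5 -> X3 <- X6 -> X2
  P5: X8 <- X9 <- X5 -> X2
That exhausts the simple backdoor paths. Count: 5.

5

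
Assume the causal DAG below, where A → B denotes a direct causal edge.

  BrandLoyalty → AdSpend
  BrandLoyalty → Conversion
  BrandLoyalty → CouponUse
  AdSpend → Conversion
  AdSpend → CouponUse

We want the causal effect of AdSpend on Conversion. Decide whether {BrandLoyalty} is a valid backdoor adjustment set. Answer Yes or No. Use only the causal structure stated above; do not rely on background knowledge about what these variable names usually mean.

Yes

Backdoor paths from AdSpend to Conversion (paths whose first edge points into AdSpend):
  P1: AdSpend <- BrandLoyalty -> Conversion
Condition 1 (no descendant of AdSpend in the set): holds — descendants of AdSpend are {Conversion, CouponUse}; none are in {BrandLoyalty}.
Condition 2 (every backdoor path blocked by {BrandLoyalty}):
  P1: blocked at fork node BrandLoyalty ∈ conditioning set.
{BrandLoyalty} satisfies the backdoor criterion.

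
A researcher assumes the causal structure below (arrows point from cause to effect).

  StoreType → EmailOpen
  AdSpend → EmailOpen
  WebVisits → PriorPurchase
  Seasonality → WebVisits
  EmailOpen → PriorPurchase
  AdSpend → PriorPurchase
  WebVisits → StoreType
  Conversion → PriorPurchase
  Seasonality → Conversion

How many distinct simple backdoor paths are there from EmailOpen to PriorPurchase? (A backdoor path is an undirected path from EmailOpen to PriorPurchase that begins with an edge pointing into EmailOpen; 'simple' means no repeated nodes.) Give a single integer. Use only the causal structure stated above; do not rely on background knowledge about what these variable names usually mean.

3

A backdoor path from EmailOpen to PriorPurchase is any simple undirected path whose first edge points into EmailOpen (i.e. leaves EmailOpen via a parent).
Parents of EmailOpen: {AdSpend, StoreType}.
Enumerating:
  P1: EmailOpen <- AdSpend -> PriorPurchase
  P2: EmailOpen <- StoreType <- WebVisits <- Seasonality -> Conversion -> PriorPurchase
  P3: EmailOpen <- StoreType <- WebVisits -> PriorPurchase
That exhausts the simple backdoor paths. Count: 3.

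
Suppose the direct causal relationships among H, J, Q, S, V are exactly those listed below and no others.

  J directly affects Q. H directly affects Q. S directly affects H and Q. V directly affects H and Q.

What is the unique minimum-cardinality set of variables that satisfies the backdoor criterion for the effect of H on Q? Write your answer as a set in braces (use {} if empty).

{S, V}

Variables eligible for adjustment (non-descendants of H, excluding H and Q): {J, S, V}.
Backdoor paths from H to Q:
  P1: H <- S -> Q
  P2: H <- V -> Q
The empty set is not sufficient: P1 (H <- S -> Q) has no collider blocking it and no conditioned non-collider, so it is open.
Try {S, V}:
  P1: blocked at fork node S ∈ conditioning set.
  P2: blocked at fork node V ∈ conditioning set.
{S, V} contains no descendant of H and blocks every backdoor path.
Every element of {S, V} is needed (dropping S leaves P1 open; dropping V leaves P2 open), so no proper subset is valid.
Among all size-2 subsets of the eligible variables, only {S, V} blocks every backdoor path, so it is the unique smallest valid adjustment set.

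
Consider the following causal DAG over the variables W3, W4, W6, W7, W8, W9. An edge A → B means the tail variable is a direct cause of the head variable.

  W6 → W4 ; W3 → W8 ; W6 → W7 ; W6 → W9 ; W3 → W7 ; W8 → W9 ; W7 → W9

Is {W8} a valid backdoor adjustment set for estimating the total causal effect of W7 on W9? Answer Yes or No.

Backdoor paths from W7 to W9 (paths whose first edge points into W7):
  P1: W7 <- W3 -> W8 -> W9
  P2: W7 <- W6 -> W9
Condition 1 (no descendant of W7 in the set): holds — descendants of W7 are {W9}; none are in {W8}.
Condition 2 (every backdoor path blocked by {W8}):
  P1: blocked at chain node W8 ∈ conditioning set.
  P2: open — no interior node is in the conditioning set.
{W8} does not satisfy the backdoor criterion.

No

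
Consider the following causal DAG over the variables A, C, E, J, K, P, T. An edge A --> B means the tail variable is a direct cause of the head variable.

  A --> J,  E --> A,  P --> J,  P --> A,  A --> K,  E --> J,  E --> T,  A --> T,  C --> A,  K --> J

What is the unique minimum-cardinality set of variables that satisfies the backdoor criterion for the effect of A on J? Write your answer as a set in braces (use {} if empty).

{E, P}

Variables eligible for adjustment (non-descendants of A, excluding A and J): {C, E, P}.
Backdoor paths from A to J:
  P1: A <- E -> J
  P2: A <- P -> J
The empty set is not sufficient: P1 (A <- E -> J) has no collider blocking it and no conditioned non-collider, so it is open.
Try {E, P}:
  P1: blocked at fork node E ∈ conditioning set.
  P2: blocked at fork node P ∈ conditioning set.
{E, P} contains no descendant of A and blocks every backdoor path.
Every element of {E, P} is needed (dropping E leaves P1 open; dropping P leaves P2 open), so no proper subset is valid.
Among all size-2 subsets of the eligible variables, only {E, P} blocks every backdoor path, so it is the unique smallest valid adjustment set.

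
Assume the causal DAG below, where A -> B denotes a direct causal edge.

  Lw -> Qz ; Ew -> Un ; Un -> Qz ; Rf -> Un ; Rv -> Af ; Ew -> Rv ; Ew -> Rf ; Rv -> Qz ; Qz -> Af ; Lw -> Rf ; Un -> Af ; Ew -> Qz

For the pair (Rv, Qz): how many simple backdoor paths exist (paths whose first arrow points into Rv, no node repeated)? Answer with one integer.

A backdoor path from Rv to Qz is any simple undirected path whose first edge points into Rv (i.e. leaves Rv via a parent).
Parents of Rv: {Ew}.
Enumerating:
  P1: Rv <- Ew -> Rf <- Lw -> Qz
  P2: Rv <- Ew -> Rf -> Un -> Qz
  P3: Rv <- Ew -> Rf -> Un -> Af <- Qz
  P4: Rv <- Ew -> Un <- Rf <- Lw -> Qz
  P5: Rv <- Ew -> Un -> Qz
  P6: Rv <- Ew -> Un -> Af <- Qz
  P7: Rv <- Ew -> Qz
That exhausts the simple backdoor paths. Count: 7.

7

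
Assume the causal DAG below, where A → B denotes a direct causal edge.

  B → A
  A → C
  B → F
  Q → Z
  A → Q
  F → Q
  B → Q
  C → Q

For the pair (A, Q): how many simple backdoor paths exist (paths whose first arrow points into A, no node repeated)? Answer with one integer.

2

A backdoor path from A to Q is any simple undirected path whose first edge points into A (i.e. leaves A via a parent).
Parents of A: {B}.
Enumerating:
  P1: A <- B -> F -> Q
  P2: A <- B -> Q
That exhausts the simple backdoor paths. Count: 2.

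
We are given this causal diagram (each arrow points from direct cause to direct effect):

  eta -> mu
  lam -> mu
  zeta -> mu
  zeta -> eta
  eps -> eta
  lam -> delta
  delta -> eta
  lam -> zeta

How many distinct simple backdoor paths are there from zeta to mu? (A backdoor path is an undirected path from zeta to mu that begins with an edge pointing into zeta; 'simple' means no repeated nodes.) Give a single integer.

2

A backdoor path from zeta to mu is any simple undirected path whose first edge points into zeta (i.e. leaves zeta via a parent).
Parents of zeta: {lam}.
Enumerating:
  P1: zeta <- lam -> delta -> eta -> mu
  P2: zeta <- lam -> mu
That exhausts the simple backdoor paths. Count: 2.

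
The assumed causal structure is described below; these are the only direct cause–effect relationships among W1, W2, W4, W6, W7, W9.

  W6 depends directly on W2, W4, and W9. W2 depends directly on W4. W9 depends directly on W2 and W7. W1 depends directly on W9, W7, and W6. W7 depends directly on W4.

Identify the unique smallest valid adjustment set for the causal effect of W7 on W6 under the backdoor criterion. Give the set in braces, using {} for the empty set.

{W4}

Variables eligible for adjustment (non-descendants of W7, excluding W7 and W6): {W2, W4}.
Backdoor paths from W7 to W6:
  P1: W7 <- W4 -> W2 -> W9 -> W6
  P2: W7 <- W4 -> W2 -> W9 -> W1 <- W6
  P3: W7 <- W4 -> W2 -> W6
  P4: W7 <- W4 -> W6
The empty set is not sufficient: P1 (W7 <- W4 -> W2 -> W9 -> W6) has no collider blocking it and no conditioned non-collider, so it is open.
Try {W4}:
  P1: blocked at fork node W4 ∈ conditioning set.
  P2: blocked at fork node W4 ∈ conditioning set.
  P3: blocked at fork node W4 ∈ conditioning set.
  P4: blocked at fork node W4 ∈ conditioning set.
{W4} contains no descendant of W7 and blocks every backdoor path.
No other singleton works — e.g. {W2} leaves P4 open — so {W4} is the unique smallest valid adjustment set.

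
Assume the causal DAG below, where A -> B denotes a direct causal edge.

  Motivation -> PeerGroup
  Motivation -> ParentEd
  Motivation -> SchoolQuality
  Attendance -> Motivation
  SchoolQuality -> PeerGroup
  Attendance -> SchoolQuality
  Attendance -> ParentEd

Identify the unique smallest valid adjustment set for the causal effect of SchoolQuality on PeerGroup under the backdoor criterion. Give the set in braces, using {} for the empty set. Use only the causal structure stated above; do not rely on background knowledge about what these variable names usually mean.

Variables eligible for adjustment (non-descendants of SchoolQuality, excluding SchoolQuality and PeerGroup): {Attendance, Motivation, ParentEd}.
Backdoor paths from SchoolQuality to PeerGroup:
  P1: SchoolQuality <- Attendance -> Motivation -> PeerGroup
  P2: SchoolQuality <- Attendance -> ParentEd <- Motivation -> PeerGroup
  P3: SchoolQuality <- Motivation -> PeerGroup
The empty set is not sufficient: P1 (SchoolQuality <- Attendance -> Motivation -> PeerGroup) has no collider blocking it and no conditioned non-collider, so it is open.
Try {Motivation}:
  P1: blocked at chain node Motivation ∈ conditioning set.
  P2: blocked at collider ParentEd (neither it nor any descendant is in the conditioning set).
  P3: blocked at fork node Motivation ∈ conditioning set.
{Motivation} contains no descendant of SchoolQuality and blocks every backdoor path.
No other singleton works — e.g. {Attendance} leaves P3 open — so {Motivation} is the unique smallest valid adjustment set.

{Motivation}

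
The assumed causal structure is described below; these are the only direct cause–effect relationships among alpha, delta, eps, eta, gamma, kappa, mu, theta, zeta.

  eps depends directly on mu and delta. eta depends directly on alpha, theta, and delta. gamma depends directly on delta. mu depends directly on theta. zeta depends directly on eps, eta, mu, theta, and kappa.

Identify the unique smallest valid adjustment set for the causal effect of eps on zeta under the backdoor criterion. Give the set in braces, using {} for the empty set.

Variables eligible for adjustment (non-descendants of eps, excluding eps and zeta): {alpha, delta, eta, gamma, kappa, mu, theta}.
Backdoor paths from eps to zeta:
  P1: eps <- delta -> eta <- theta -> mu -> zeta
  P2: eps <- delta -> eta <- theta -> zeta
  P3: eps <- delta -> eta -> zeta
  P4: eps <- mu <- theta -> eta -> zeta
  P5: eps <- mu <- theta -> zeta
  P6: eps <- mu -> zeta
The empty set is not sufficient: P3 (eps <- delta -> eta -> zeta) has no collider blocking it and no conditioned non-collider, so it is open.
Try {delta, mu}:
  P1: blocked at fork node delta ∈ conditioning set.
  P2: blocked at fork node delta ∈ conditioning set.
  P3: blocked at fork node delta ∈ conditioning set.
  P4: blocked at chain node mu ∈ conditioning set.
  P5: blocked at chain node mu ∈ conditioning set.
  P6: blocked at fork node mu ∈ conditioning set.
{delta, mu} contains no descendant of eps and blocks every backdoor path.
Every element of {delta, mu} is needed (dropping delta leaves P3 open; dropping mu leaves P4 open), so no proper subset is valid.
Among all size-2 subsets of the eligible variables, only {delta, mu} blocks every backdoor path, so it is the unique smallest valid adjustment set.

{delta, mu}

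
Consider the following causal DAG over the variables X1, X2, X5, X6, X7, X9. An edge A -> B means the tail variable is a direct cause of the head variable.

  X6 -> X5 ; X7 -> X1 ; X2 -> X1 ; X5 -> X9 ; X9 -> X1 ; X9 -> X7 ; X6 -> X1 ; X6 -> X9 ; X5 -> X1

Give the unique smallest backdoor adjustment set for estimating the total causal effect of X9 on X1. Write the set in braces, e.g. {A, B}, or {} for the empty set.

Variables eligible for adjustment (non-descendants of X9, excluding X9 and X1): {X2, X5, X6}.
Backdoor paths from X9 to X1:
  P1: X9 <- X6 -> X5 -> X1
  P2: X9 <- X6 -> X1
  P3: X9 <- X5 <- X6 -> X1
  P4: X9 <- X5 -> X1
The empty set is not sufficient: P1 (X9 <- X6 -> X5 -> X1) has no collider blocking it and no conditioned non-collider, so it is open.
Try {X5, X6}:
  P1: blocked at fork node X6 ∈ conditioning set.
  P2: blocked at fork node X6 ∈ conditioning set.
  P3: blocked at chain node X5 ∈ conditioning set.
  P4: blocked at fork node X5 ∈ conditioning set.
{X5, X6} contains no descendant of X9 and blocks every backdoor path.
Every element of {X5, X6} is needed (dropping X5 leaves P4 open; dropping X6 leaves P2 open), so no proper subset is valid.
Among all size-2 subsets of the eligible variables, only {X5, X6} blocks every backdoor path, so it is the unique smallest valid adjustment set.

{X5, X6}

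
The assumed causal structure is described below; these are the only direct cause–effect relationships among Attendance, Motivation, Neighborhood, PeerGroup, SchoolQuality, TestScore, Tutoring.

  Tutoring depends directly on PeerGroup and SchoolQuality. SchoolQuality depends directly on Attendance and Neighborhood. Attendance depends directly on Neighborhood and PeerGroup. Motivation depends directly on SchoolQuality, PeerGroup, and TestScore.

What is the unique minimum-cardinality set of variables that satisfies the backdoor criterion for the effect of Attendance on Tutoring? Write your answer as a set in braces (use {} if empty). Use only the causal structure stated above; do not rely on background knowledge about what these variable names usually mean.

Variables eligible for adjustment (non-descendants of Attendance, excluding Attendance and Tutoring): {Neighborhood, PeerGroup, TestScore}.
Backdoor paths from Attendance to Tutoring:
  P1: Attendance <- PeerGroup -> Tutoring
  P2: Attendance <- PeerGroup -> Motivation <- SchoolQuality -> Tutoring
  P3: Attendance <- Neighborhood -> SchoolQuality -> Tutoring
  P4: Attendance <- Neighborhood -> SchoolQuality -> Motivation <- PeerGroup -> Tutoring
The empty set is not sufficient: P1 (Attendance <- PeerGroup -> Tutoring) has no collider blocking it and no conditioned non-collider, so it is open.
Try {Neighborhood, PeerGroup}:
  P1: blocked at fork node PeerGroup ∈ conditioning set.
  P2: blocked at fork node PeerGroup ∈ conditioning set.
  P3: blocked at fork node Neighborhood ∈ conditioning set.
  P4: blocked at fork node Neighborhood ∈ conditioning set.
{Neighborhood, PeerGroup} contains no descendant of Attendance and blocks every backdoor path.
Every element of {Neighborhood, PeerGroup} is needed (dropping Neighborhood leaves P3 open; dropping PeerGroup leaves P1 open), so no proper subset is valid.
Among all size-2 subsets of the eligible variables, only {Neighborhood, PeerGroup} blocks every backdoor path, so it is the unique smallest valid adjustment set.

{Neighborhood, PeerGroup}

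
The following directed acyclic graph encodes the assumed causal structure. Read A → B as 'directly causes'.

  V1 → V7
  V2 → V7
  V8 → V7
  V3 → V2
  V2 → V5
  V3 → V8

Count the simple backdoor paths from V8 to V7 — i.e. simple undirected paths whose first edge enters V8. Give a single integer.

1

A backdoor path from V8 to V7 is any simple undirected path whose first edge points into V8 (i.e. leaves V8 via a parent).
Parents of V8: {V3}.
Enumerating:
  P1: V8 <- V3 -> V2 -> V7
That exhausts the simple backdoor paths. Count: 1.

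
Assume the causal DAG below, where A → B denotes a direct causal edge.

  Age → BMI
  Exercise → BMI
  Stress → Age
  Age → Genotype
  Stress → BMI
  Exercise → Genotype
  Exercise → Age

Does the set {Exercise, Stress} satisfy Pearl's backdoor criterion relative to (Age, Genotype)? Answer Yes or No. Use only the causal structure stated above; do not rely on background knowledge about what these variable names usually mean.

Yes

Backdoor paths from Age to Genotype (paths whose first edge points into Age):
  P1: Age <- Stress -> BMI <- Exercise -> Genotype
  P2: Age <- Exercise -> Genotype
Condition 1 (no descendant of Age in the set): holds — descendants of Age are {BMI, Genotype}; none are in {Exercise, Stress}.
Condition 2 (every backdoor path blocked by {Exercise, Stress}):
  P1: blocked at fork node Stress ∈ conditioning set.
  P2: blocked at fork node Exercise ∈ conditioning set.
{Exercise, Stress} satisfies the backdoor criterion.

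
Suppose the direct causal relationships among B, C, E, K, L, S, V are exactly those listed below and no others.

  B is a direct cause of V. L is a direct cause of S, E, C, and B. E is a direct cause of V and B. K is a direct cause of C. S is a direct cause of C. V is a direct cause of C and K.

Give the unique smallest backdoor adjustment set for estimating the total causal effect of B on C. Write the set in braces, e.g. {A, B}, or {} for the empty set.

Variables eligible for adjustment (non-descendants of B, excluding B and C): {E, L, S}.
Backdoor paths from B to C:
  P1: B <- L -> E -> V -> K -> C
  P2: B <- L -> E -> V -> C
  P3: B <- L -> S -> C
  P4: B <- L -> C
  P5: B <- E <- L -> S -> C
  P6: B <- E <- L -> C
  P7: B <- E -> V -> K -> C
  P8: B <- E -> V -> C
The empty set is not sufficient: P1 (B <- L -> E -> V -> K -> C) has no collider blocking it and no conditioned non-collider, so it is open.
Try {E, L}:
  P1: blocked at fork node L ∈ conditioning set.
  P2: blocked at fork node L ∈ conditioning set.
  P3: blocked at fork node L ∈ conditioning set.
  P4: blocked at fork node L ∈ conditioning set.
  P5: blocked at chain node E ∈ conditioning set.
  P6: blocked at chain node E ∈ conditioning set.
  P7: blocked at fork node E ∈ conditioning set.
  P8: blocked at fork node E ∈ conditioning set.
{E, L} contains no descendant of B and blocks every backdoor path.
Every element of {E, L} is needed (dropping E leaves P7 open; dropping L leaves P3 open), so no proper subset is valid.
Among all size-2 subsets of the eligible variables, only {E, L} blocks every backdoor path, so it is the unique smallest valid adjustment set.

{E, L}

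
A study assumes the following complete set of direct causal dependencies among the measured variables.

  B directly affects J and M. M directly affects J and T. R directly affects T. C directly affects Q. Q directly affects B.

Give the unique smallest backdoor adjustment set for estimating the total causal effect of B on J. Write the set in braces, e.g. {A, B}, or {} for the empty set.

Variables eligible for adjustment (non-descendants of B, excluding B and J): {C, Q, R}.
Backdoor paths from B to J:
  (none)
With no backdoor paths the empty set already satisfies the criterion, and it is trivially minimal.

{}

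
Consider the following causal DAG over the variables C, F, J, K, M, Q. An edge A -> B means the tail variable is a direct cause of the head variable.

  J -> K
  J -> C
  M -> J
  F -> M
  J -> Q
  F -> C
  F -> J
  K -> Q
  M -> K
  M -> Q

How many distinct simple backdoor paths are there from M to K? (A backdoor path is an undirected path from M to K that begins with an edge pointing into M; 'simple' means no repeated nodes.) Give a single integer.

4

A backdoor path from M to K is any simple undirected path whose first edge points into M (i.e. leaves M via a parent).
Parents of M: {F}.
Enumerating:
  P1: M <- F -> J -> K
  P2: M <- F -> J -> Q <- K
  P3: M <- F -> C <- J -> K
  P4: M <- F -> C <- J -> Q <- K
That exhausts the simple backdoor paths. Count: 4.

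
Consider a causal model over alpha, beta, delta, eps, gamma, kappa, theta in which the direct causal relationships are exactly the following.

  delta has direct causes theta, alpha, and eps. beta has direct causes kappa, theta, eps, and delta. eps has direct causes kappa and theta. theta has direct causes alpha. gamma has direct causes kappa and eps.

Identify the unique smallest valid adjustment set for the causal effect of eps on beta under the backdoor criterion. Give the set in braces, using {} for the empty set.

Variables eligible for adjustment (non-descendants of eps, excluding eps and beta): {alpha, kappa, theta}.
Backdoor paths from eps to beta:
  P1: eps <- kappa -> beta
  P2: eps <- theta <- alpha -> delta -> beta
  P3: eps <- theta -> delta -> beta
  P4: eps <- theta -> beta
The empty set is not sufficient: P1 (eps <- kappa -> beta) has no collider blocking it and no conditioned non-collider, so it is open.
Try {kappa, theta}:
  P1: blocked at fork node kappa ∈ conditioning set.
  P2: blocked at chain node theta ∈ conditioning set.
  P3: blocked at fork node theta ∈ conditioning set.
  P4: blocked at fork node theta ∈ conditioning set.
{kappa, theta} contains no descendant of eps and blocks every backdoor path.
Every element of {kappa, theta} is needed (dropping kappa leaves P1 open; dropping theta leaves P2 open), so no proper subset is valid.
Among all size-2 subsets of the eligible variables, only {kappa, theta} blocks every backdoor path, so it is the unique smallest valid adjustment set.

{kappa, theta}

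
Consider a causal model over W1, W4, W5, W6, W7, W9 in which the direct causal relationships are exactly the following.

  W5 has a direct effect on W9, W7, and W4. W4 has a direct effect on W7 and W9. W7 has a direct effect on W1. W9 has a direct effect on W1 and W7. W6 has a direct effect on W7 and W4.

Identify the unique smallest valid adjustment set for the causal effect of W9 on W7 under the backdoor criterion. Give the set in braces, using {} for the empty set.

{W4, W5}

Variables eligible for adjustment (non-descendants of W9, excluding W9 and W7): {W4, W5, W6}.
Backdoor paths from W9 to W7:
  P1: W9 <- W5 -> W4 <- W6 -> W7
  P2: W9 <- W5 -> W4 -> W7
  P3: W9 <- W5 -> W7
  P4: W9 <- W4 <- W6 -> W7
  P5: W9 <- W4 <- W5 -> W7
  P6: W9 <- W4 -> W7
The empty set is not sufficient: P2 (W9 <- W5 -> W4 -> W7) has no collider blocking it and no conditioned non-collider, so it is open.
Try {W4, W5}:
  P1: blocked at fork node W5 ∈ conditioning set.
  P2: blocked at fork node W5 ∈ conditioning set.
  P3: blocked at fork node W5 ∈ conditioning set.
  P4: blocked at chain node W4 ∈ conditioning set.
  P5: blocked at chain node W4 ∈ conditioning set.
  P6: blocked at fork node W4 ∈ conditioning set.
{W4, W5} contains no descendant of W9 and blocks every backdoor path.
Every element of {W4, W5} is needed (dropping W4 leaves P4 open; dropping W5 leaves P1 open), so no proper subset is valid.
Among all size-2 subsets of the eligible variables, only {W4, W5} blocks every backdoor path, so it is the unique smallest valid adjustment set.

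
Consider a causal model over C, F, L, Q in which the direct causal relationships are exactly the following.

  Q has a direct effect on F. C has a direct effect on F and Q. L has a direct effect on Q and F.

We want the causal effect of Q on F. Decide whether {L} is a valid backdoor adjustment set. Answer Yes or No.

Backdoor paths from Q to F (paths whose first edge points into Q):
  P1: Q <- L -> F
  P2: Q <- C -> F
Condition 1 (no descendant of Q in the set): holds — descendants of Q are {F}; none are in {L}.
Condition 2 (every backdoor path blocked by {L}):
  P1: blocked at fork node L ∈ conditioning set.
  P2: open — no interior node is in the conditioning set.
{L} does not satisfy the backdoor criterion.

No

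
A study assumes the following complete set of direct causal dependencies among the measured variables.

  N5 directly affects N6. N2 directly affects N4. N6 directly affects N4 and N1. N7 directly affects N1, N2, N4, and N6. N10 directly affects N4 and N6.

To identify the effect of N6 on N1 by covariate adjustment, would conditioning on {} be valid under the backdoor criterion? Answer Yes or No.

Backdoor paths from N6 to N1 (paths whose first edge points into N6):
  P1: N6 <- N7 -> N1
  P2: N6 <- N10 -> N4 <- N7 -> N1
  P3: N6 <- N10 -> N4 <- N2 <- N7 -> N1
Condition 1 (no descendant of N6 in the set): holds — descendants of N6 are {N1, N4}; none are in {}.
Condition 2 (every backdoor path blocked by {}):
  P1: open — no interior node is in the conditioning set.
  P2: blocked at collider N4 (neither it nor any descendant is in the conditioning set).
  P3: blocked at collider N4 (neither it nor any descendant is in the conditioning set).
{} does not satisfy the backdoor criterion.

No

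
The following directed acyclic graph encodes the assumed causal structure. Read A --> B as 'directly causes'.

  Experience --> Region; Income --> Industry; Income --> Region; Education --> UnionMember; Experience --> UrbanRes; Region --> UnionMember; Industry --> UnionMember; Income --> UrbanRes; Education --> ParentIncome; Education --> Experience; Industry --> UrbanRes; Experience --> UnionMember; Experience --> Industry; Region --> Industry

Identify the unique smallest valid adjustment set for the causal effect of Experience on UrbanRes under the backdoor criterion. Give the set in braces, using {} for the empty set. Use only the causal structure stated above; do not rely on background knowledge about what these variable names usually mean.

Variables eligible for adjustment (non-descendants of Experience, excluding Experience and UrbanRes): {Education, Income, ParentIncome}.
Backdoor paths from Experience to UrbanRes:
  P1: Experience <- Education -> UnionMember <- Region <- Income -> Industry -> UrbanRes
  P2: Experience <- Education -> UnionMember <- Region <- Income -> UrbanRes
  P3: Experience <- Education -> UnionMember <- Region -> Industry <- Income -> UrbanRes
  P4: Experience <- Education -> UnionMember <- Region -> Industry -> UrbanRes
  P5: Experience <- Education -> UnionMember <- Industry <- Income -> UrbanRes
  P6: Experience <- Education -> UnionMember <- Industry <- Region <- Income -> UrbanRes
  P7: Experience <- Education -> UnionMember <- Industry -> UrbanRes
Each backdoor path contains an unconditioned collider, so every path is already blocked with the empty conditioning set:
  P1: blocked at collider UnionMember (neither it nor any descendant is in the conditioning set).
  P2: blocked at collider UnionMember (neither it nor any descendant is in the conditioning set).
  P3: blocked at collider UnionMember (neither it nor any descendant is in the conditioning set).
  P4: blocked at collider UnionMember (neither it nor any descendant is in the conditioning set).
  P5: blocked at collider UnionMember (neither it nor any descendant is in the conditioning set).
  P6: blocked at collider UnionMember (neither it nor any descendant is in the conditioning set).
  P7: blocked at collider UnionMember (neither it nor any descendant is in the conditioning set).
The empty set is therefore the unique smallest valid set.

{}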